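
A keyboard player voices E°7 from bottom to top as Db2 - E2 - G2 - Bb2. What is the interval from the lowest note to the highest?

major 6th

The outer voices are Db2 and Bb2.
Db up to Bb spans 6 letter names and 9 semitones — a major sixth.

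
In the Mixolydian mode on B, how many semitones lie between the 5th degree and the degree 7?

The scale is B C♯ D♯ E F♯ G♯ A.
F♯ up to A is a minor third — 3 semitones.

3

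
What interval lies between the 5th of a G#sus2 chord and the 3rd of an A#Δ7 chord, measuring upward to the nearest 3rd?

major seventh

The 5th of G#sus2 is D#; the 3rd of A#Δ7 is C##.
Counting 7 letters and 11 half steps from D# gives a major seventh.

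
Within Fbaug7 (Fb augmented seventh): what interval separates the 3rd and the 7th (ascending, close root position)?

diminished fifth

The chord tones of Fbaug7 are Fb, Ab, C, Ebb.
That puts Ab below Ebb.
Ab up to Ebb is 6 semitones, a half step narrower than a perfect fifth, so the interval is diminished.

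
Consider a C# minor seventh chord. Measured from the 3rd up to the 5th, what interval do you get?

major third

The chord tones of C#-7 are C#–E–G#–B.
The 3rd is E and the 5th is G#.
From E to G# is 4 semitones, exactly the major third.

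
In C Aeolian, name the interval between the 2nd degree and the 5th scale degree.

C natural minor: C D Eb F G Ab Bb.
So we need the interval from D up to G.
D up to G spans 4 letter names and 5 semitones — a perfect fourth.

perfect fourth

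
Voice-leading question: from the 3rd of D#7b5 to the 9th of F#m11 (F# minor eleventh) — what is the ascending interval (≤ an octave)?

The 3rd of D#7b5 is F##; the 9th of F#m11 (F# minor eleventh) is G#.
F## up to G# is 1 semitone, a half step narrower than a major second, so the interval is minor.

m2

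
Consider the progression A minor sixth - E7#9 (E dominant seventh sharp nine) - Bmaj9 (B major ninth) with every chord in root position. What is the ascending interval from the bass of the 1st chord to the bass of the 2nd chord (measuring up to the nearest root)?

perfect fifth

The roots are A and E.
Counting 5 letters and 7 half steps from A gives a perfect fifth.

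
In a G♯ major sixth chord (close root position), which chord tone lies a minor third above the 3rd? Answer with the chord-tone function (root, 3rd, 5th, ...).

The chord tones of G♯ major sixth are G♯-B♯-D♯-E♯.
The 3rd is B♯. A minor third above B♯ is D♯.
D♯ is the chord's 5th.

5th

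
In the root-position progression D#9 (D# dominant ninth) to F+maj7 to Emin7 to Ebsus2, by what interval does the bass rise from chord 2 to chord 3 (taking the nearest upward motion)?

major 7th

The roots are F and E.
Counting 7 letters and 11 half steps from F gives a major seventh.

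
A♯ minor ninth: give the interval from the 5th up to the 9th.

P5

A♯min9 is spelled A♯, C♯, E♯, G♯, B♯.
5th = E♯; 9th = B♯.
E♯ up to B♯ spans 5 letter names and 7 semitones — a perfect fifth.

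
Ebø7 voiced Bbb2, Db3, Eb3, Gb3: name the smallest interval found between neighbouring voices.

Adjacent intervals: Bbb2→Db3 = major third; Db3→Eb3 = major second; Eb3→Gb3 = minor third.
The smallest is Db3 to Eb3, a major second (2 semitones).

major second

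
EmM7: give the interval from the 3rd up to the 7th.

augmented 5th

EmM7 is spelled E–G–B–D#.
3rd = G; 7th = D#.
5 letter names make it a fifth; at 8 semitones (a half step wider than perfect) the quality is augmented.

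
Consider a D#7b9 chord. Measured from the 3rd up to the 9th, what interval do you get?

The chord tones of D#7b9 (D# dominant seventh flat nine) are D#, F##, A#, C#, E.
3rd = F##; 9th = E.
From F## to E: 9 semitones over a seventh = diminished.

diminished seventh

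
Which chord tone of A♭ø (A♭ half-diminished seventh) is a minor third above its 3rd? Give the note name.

A♭m7b5: A♭-C♭-E𝄫-G♭.
The 3rd is C♭. A minor third above C♭ is E𝄫.
E𝄫 is the chord's 5th.

Ebb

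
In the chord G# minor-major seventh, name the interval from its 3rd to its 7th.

G#mM7 (G# minor-major seventh): G#-B-D#-F##.
3rd = B; 7th = F##.
From B to F##: 8 semitones over a fifth = augmented.

augmented fifth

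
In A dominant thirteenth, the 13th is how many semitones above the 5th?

14

A dominant thirteenth is spelled A C♯ E G B F♯.
E to F♯ is a major ninth: 14 semitones.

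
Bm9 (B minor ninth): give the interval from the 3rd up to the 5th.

The chord tones of Bm9 (B minor ninth) are B, D, F#, A, C#.
3rd = D; 5th = F#.
Counting 3 letters and 4 half steps from D gives a major third.

major third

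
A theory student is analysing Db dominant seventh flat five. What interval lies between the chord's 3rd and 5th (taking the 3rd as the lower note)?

Spelling the chord: Db, F, Abb, Cb.
The 3rd is F and the 5th is Abb.
F up to Abb is 2 semitones, a whole step narrower than a major third, so the interval is diminished.

diminished 3rd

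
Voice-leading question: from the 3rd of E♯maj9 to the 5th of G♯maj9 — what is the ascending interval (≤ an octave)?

diminished fifth

E♯maj9 has G𝄪 as its 3rd, and G♯maj9 has D♯ as its 5th.
G𝄪 up to D♯ is 6 semitones, a half step narrower than a perfect fifth, so the interval is diminished.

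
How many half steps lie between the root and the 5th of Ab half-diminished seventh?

6

Abm7b5: Ab, Cb, Ebb, Gb.
Ab to Ebb is a diminished fifth: 6 semitones.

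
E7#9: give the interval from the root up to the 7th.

minor seventh

E7#9: E–G#–B–D–F##.
Root = E; 7th = D.
From E to D: 10 semitones over a seventh = minor.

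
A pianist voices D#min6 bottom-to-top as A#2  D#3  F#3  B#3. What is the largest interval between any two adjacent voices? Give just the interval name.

Adjacent intervals: A#2→D#3 = perfect fourth; D#3→F#3 = minor third; F#3→B#3 = augmented fourth.
The largest is F#3 to B#3, an augmented fourth (6 semitones).

augmented 4th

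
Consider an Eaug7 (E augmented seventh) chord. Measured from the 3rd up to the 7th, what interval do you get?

diminished fifth

Spelling the chord: E G# B# D.
So we need the interval from G# up to D.
5 letter names make it a fifth; at 6 semitones (a half step narrower than perfect) the quality is diminished.
This 3–7 tritone is the characteristic tension at the heart of the dominant sound.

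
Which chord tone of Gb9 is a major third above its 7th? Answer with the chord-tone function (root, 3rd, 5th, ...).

Gb dominant ninth is spelled Gb, Bb, Db, Fb, Ab.
The 7th is Fb. A major third above Fb is Ab.
Ab is the chord's 9th.

9th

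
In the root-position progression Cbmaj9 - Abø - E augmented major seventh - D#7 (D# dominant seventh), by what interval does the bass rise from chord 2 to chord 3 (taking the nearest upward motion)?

augmented fifth

The roots are Ab and E.
5 letter names make it a fifth; at 8 semitones (a half step wider than perfect) the quality is augmented.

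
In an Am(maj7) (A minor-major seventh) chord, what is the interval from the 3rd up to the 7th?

Spelling the chord: A, C, E, G#.
So we need the interval from C up to G#.
5 letter names make it a fifth; at 8 semitones (a half step wider than perfect) the quality is augmented.

augmented fifth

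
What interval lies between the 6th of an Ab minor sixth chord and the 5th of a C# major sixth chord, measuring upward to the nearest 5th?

augmented 2nd

Ab minor sixth has F as its 6th, and C# major sixth has G# as its 5th.
2 letter names make it a second; at 3 semitones (a half step wider than major) the quality is augmented.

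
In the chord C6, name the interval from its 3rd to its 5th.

C major sixth is spelled C-E-G-A.
3rd = E; 5th = G.
3 letter names make it a third; at 3 semitones (a half step narrower than major) the quality is minor.

m3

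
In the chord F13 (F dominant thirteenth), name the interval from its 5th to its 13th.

Spelling the chord: F–A–C–E♭–G–D.
5th = C; 13th = D.
C up to D spans 9 letter names and 14 semitones — a major ninth.

major ninth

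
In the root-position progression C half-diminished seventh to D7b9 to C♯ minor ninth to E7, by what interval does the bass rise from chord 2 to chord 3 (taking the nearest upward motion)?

major 7th

The roots are D and C♯.
D up to C♯ spans 7 letter names and 11 semitones — a major seventh.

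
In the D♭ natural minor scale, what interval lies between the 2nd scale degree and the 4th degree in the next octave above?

minor tenth

The scale runs D♭ E♭ F♭ G♭ A♭ B𝄫 C♭.
The 2nd scale degree is E♭ and the scale degree 4 (up an octave) is G♭.
E♭ up to G♭ is 15 semitones, a half step narrower than a major tenth, so the interval is minor.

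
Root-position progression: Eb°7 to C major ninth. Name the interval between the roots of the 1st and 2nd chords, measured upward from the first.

major sixth

The roots are Eb and C.
From Eb to C is 9 semitones, exactly the major sixth.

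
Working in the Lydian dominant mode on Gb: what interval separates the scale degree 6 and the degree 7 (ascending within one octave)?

The scale runs Gb Ab Bb C Db Eb Fb.
Scale degree 6 = Eb; 7th scale degree = Fb.
From Eb to Fb: 1 semitone over a second = minor.

minor second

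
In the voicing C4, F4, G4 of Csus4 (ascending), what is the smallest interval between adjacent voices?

major 2nd

Adjacent intervals: C4→F4 = perfect fourth; F4→G4 = major second.
The smallest is F4 to G4, a major second (2 semitones).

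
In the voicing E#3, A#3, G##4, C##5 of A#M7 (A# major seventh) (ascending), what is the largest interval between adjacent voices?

Adjacent intervals: E#3→A#3 = perfect fourth; A#3→G##4 = major seventh; G##4→C##5 = perfect fourth.
The largest is A#3 to G##4, a major seventh (11 semitones).

major 7th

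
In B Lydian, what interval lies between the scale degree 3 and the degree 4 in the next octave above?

major 9th

Spelling B Lydian: B C# D# E# F# G# A#.
Scale degree 3 = D#; degree 4 (up an octave) = E#.
From D# to E# is 14 semitones, exactly the major ninth.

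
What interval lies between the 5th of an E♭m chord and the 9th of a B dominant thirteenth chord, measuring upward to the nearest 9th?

augmented 2nd

The 5th of E♭m is B♭; the 9th of B dominant thirteenth is C♯.
B♭ up to C♯ is 3 semitones, a half step wider than a major second, so the interval is augmented.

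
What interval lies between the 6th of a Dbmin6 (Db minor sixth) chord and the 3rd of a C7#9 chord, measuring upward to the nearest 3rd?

augmented fourth

The 6th of Dbmin6 (Db minor sixth) is Bb; the 3rd of C7#9 is E.
From Bb to E: 6 semitones over a fourth = augmented.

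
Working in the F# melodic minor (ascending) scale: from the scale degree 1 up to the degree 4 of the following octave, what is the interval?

F# melodic minor: F# G# A B C# D# E#.
The scale degree 1 is F# and the 4th degree (up an octave) is B.
From F# to B is 17 semitones, exactly the perfect eleventh.

perfect eleventh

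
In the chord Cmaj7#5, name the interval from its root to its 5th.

A5

The chord tones of C+maj7 are C E G♯ B.
Root = C; 5th = G♯.
5 letter names make it a fifth; at 8 semitones (a half step wider than perfect) the quality is augmented.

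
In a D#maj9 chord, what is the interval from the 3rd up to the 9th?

D#maj9: D#–F##–A#–C##–E#.
That puts F## below E#.
F## up to E# is 10 semitones, a half step narrower than a major seventh, so the interval is minor.

minor seventh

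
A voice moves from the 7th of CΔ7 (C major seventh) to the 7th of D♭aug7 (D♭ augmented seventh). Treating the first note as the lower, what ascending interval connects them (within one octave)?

diminished 2nd

CΔ7 (C major seventh) has B as its 7th, and D♭aug7 (D♭ augmented seventh) has C♭ as its 7th.
2 letter names make it a second; at 0 semitones (a whole step narrower than major) the quality is diminished.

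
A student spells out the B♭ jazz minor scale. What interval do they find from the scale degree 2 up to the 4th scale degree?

m3

Spelling the B♭ jazz minor scale: B♭ C D♭ E♭ F G A.
That puts C below E♭.
From C to E♭: 3 semitones over a third = minor.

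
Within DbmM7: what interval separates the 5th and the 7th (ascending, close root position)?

major third

The chord tones of Dbm(maj7) are Db–Fb–Ab–C.
That puts Ab below C.
From Ab to C is 4 semitones, exactly the major third.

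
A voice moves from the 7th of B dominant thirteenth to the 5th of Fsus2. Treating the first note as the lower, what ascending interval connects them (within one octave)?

minor 3rd

The 7th of B dominant thirteenth is A; the 5th of Fsus2 is C.
A up to C is 3 semitones, a half step narrower than a major third, so the interval is minor.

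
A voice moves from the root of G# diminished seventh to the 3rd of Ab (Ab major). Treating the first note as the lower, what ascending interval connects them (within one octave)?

The root of G# diminished seventh is G#; the 3rd of Ab (Ab major) is C.
4 letter names make it a fourth; at 4 semitones (a half step narrower than perfect) the quality is diminished.

diminished fourth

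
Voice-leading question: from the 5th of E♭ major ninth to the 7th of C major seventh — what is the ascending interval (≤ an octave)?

augmented unison

E♭ major ninth has B♭ as its 5th, and C major seventh has B as its 7th.
B♭ up to B is 1 semitone, a half step wider than a perfect unison, so the interval is augmented.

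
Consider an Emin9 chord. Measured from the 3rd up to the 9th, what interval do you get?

major seventh

Spelling the chord: E, G, B, D, F#.
3rd = G; 9th = F#.
Counting 7 letters and 11 half steps from G gives a major seventh.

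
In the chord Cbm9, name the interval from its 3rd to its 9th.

major 7th

Cbmin9 (Cb minor ninth) is spelled Cb-Ebb-Gb-Bbb-Db.
That puts Ebb below Db.
From Ebb to Db is 11 semitones, exactly the major seventh.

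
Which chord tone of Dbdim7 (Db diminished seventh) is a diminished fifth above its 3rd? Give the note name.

Cbb

The chord tones of Dbdim7 are Db–Fb–Abb–Cbb.
The 3rd is Fb. A diminished fifth above Fb is Cbb.
Cbb is the chord's 7th.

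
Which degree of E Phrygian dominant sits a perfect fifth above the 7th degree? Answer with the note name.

The scale is E F G# A B C D.
The 7th degree is D; a perfect fifth above that is A — scale degree 4.

A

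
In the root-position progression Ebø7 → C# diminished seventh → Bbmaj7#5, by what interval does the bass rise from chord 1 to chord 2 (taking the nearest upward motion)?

The roots are Eb and C#.
Eb up to C# is 10 semitones, a half step wider than a major sixth, so the interval is augmented.

A6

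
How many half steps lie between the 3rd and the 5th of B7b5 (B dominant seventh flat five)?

B dominant seventh flat five: B, D♯, F, A.
D♯ to F is a diminished third: 2 semitones.

2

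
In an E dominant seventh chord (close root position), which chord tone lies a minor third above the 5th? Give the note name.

D

Spelling the chord: E–G#–B–D.
The 5th is B. A minor third above B is D.
D is the chord's 7th.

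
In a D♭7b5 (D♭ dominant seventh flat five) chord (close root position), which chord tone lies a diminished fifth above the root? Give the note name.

Abb

The chord tones of D♭7b5 are D♭ F A𝄫 C♭.
The root is D♭. A diminished fifth above D♭ is A𝄫.
A𝄫 is the chord's 5th.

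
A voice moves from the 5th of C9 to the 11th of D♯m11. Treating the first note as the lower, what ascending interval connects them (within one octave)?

augmented unison

C9 has G as its 5th, and D♯m11 has G♯ as its 11th.
From G to G♯: 1 semitone over a unison = augmented.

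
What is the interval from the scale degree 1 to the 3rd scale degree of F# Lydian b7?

major third

F# lydian dominant: F# G# A# B# C# D# E.
So we need the interval from F# up to A#.
F# up to A# spans 3 letter names and 4 semitones — a major third.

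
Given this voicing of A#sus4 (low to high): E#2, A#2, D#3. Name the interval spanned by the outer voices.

minor seventh

The outer voices are E#2 and D#3.
From E# to D#: 10 semitones over a seventh = minor.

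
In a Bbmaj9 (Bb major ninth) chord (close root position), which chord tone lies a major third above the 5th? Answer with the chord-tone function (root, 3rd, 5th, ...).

Spelling the chord: Bb-D-F-A-C.
The 5th is F. A major third above F is A.
A is the chord's 7th.

7th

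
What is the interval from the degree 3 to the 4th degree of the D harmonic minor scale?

Spelling the D harmonic minor scale: D E F G A Bb C#.
So we need the interval from F up to G.
From F to G is 2 semitones, exactly the major second.

major second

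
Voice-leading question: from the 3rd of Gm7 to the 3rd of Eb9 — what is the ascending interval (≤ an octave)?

The 3rd of Gm7 is Bb; the 3rd of Eb9 is G.
From Bb to G is 9 semitones, exactly the major sixth.

M6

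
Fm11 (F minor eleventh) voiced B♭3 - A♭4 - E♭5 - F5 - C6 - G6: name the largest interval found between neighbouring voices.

minor 7th

Adjacent intervals: B♭3→A♭4 = minor seventh; A♭4→E♭5 = perfect fifth; E♭5→F5 = major second; F5→C6 = perfect fifth; C6→G6 = perfect fifth.
The largest is B♭3 to A♭4, a minor seventh (10 semitones).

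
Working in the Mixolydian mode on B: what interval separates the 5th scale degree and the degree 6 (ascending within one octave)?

major 2nd

Spelling the Mixolydian mode on B: B C# D# E F# G# A.
That puts F# below G#.
From F# to G# is 2 semitones, exactly the major second.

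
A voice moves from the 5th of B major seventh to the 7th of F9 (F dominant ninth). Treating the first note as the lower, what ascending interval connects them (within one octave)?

B major seventh has F# as its 5th, and F9 (F dominant ninth) has Eb as its 7th.
From F# to Eb: 9 semitones over a seventh = diminished.

diminished 7th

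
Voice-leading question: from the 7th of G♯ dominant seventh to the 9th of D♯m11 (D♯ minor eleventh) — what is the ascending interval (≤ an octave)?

major seventh

The 7th of G♯ dominant seventh is F♯; the 9th of D♯m11 (D♯ minor eleventh) is E♯.
F♯ up to E♯ spans 7 letter names and 11 semitones — a major seventh.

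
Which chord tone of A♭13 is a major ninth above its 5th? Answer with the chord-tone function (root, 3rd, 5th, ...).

A♭ dominant thirteenth is spelled A♭, C, E♭, G♭, B♭, F.
The 5th is E♭. A major ninth above E♭ is F.
F is the chord's 13th.

13th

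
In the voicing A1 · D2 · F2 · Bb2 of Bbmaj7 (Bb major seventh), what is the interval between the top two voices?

Those voices are F2 and Bb2.
From F to Bb is 5 semitones, exactly the perfect fourth.

perfect fourth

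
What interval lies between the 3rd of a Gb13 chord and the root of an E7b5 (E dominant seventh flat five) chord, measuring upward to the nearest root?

The 3rd of Gb13 is Bb; the root of E7b5 (E dominant seventh flat five) is E.
From Bb to E: 6 semitones over a fourth = augmented.

augmented fourth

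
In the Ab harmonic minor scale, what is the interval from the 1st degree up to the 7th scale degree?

The scale runs Ab Bb Cb Db Eb Fb G.
That puts Ab below G.
Counting 7 letters and 11 half steps from Ab gives a major seventh.

major 7th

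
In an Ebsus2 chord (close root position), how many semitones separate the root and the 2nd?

2

Ebsus2 is spelled Eb, F, Bb.
Eb to F is a major second: 2 semitones.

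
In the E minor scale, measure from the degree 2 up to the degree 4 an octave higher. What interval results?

minor tenth

The scale runs E F# G A B C D.
So we need the interval from F# up to A.
F# up to A is 15 semitones, a half step narrower than a major tenth, so the interval is minor.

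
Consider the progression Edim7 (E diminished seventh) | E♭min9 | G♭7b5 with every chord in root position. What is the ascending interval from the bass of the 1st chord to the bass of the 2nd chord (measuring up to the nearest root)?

d8

The roots are E and E♭.
8 letter names make it an octave; at 11 semitones (a half step narrower than perfect) the quality is diminished.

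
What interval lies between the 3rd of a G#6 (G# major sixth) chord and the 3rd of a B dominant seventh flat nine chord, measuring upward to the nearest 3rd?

G#6 (G# major sixth) has B# as its 3rd, and B dominant seventh flat nine has D# as its 3rd.
3 letter names make it a third; at 3 semitones (a half step narrower than major) the quality is minor.

minor 3rd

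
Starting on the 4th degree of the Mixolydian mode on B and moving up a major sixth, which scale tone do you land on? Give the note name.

C#

The scale is B C# D# E F# G# A.
The 4th degree is E; a major sixth above that is C# — scale degree 2.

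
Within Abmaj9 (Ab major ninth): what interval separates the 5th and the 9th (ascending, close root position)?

perfect fifth

The chord tones of Ab major ninth are Ab C Eb G Bb.
The 5th is Eb and the 9th is Bb.
Eb up to Bb spans 5 letter names and 7 semitones — a perfect fifth.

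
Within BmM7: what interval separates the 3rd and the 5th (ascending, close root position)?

Spelling the chord: B, D, F♯, A♯.
The 3rd is D and the 5th is F♯.
Counting 3 letters and 4 half steps from D gives a major third.

major third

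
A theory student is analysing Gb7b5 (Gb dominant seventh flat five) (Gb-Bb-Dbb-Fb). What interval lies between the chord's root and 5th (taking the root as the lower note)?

diminished 5th

Root = Gb; 5th = Dbb.
5 letter names make it a fifth; at 6 semitones (a half step narrower than perfect) the quality is diminished.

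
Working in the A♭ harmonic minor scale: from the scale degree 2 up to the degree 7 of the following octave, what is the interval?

major thirteenth

A♭ harmonic minor: A♭ B♭ C♭ D♭ E♭ F♭ G.
So we need the interval from B♭ up to G.
From B♭ to G is 21 semitones, exactly the major thirteenth.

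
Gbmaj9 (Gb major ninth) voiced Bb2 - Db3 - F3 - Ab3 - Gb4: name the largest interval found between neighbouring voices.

minor seventh

Adjacent intervals: Bb2→Db3 = minor third; Db3→F3 = major third; F3→Ab3 = minor third; Ab3→Gb4 = minor seventh.
The largest is Ab3 to Gb4, a minor seventh (10 semitones).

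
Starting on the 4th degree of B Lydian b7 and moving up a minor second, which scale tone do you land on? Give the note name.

F#

The scale is B C# D# E# F# G# A.
The 4th degree is E#; a minor second above that is F# — scale degree 5.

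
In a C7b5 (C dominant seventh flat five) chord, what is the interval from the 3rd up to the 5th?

Spelling the chord: C E Gb Bb.
That puts E below Gb.
From E to Gb: 2 semitones over a third = diminished.

diminished third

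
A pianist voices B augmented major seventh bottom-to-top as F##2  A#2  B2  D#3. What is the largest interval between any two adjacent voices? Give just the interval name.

Adjacent intervals: F##2→A#2 = minor third; A#2→B2 = minor second; B2→D#3 = major third.
The largest is B2 to D#3, a major third (4 semitones).

major third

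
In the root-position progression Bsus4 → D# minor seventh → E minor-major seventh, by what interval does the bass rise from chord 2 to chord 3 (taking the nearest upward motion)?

The roots are D# and E.
From D# to E: 1 semitone over a second = minor.

minor second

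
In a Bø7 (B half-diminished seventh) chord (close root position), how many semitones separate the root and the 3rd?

3

Spelling the chord: B D F A.
B to D is a minor third: 3 semitones.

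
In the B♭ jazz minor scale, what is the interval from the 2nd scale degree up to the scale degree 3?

Spelling the B♭ jazz minor scale: B♭ C D♭ E♭ F G A.
That puts C below D♭.
From C to D♭: 1 semitone over a second = minor.

minor second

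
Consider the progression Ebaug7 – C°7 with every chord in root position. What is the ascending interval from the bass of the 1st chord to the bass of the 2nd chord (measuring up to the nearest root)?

The roots are Eb and C.
Eb up to C spans 6 letter names and 9 semitones — a major sixth.

major 6th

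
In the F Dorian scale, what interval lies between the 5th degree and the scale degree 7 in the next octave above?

minor tenth

Spelling the F Dorian scale: F G A♭ B♭ C D E♭.
The 5th degree is C and the 7th degree (up an octave) is E♭.
10 letter names make it a tenth; at 15 semitones (a half step narrower than major) the quality is minor.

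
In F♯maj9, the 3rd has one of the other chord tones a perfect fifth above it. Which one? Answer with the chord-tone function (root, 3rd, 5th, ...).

7th

Spelling the chord: F♯–A♯–C♯–E♯–G♯.
The 3rd is A♯. A perfect fifth above A♯ is E♯.
E♯ is the chord's 7th.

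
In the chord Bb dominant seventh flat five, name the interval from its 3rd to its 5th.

Bb7b5 is spelled Bb D Fb Ab.
So we need the interval from D up to Fb.
From D to Fb: 2 semitones over a third = diminished.

diminished third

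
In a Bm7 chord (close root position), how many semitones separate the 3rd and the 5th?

Spelling the chord: B-D-F#-A.
D to F# is a major third: 4 semitones.

4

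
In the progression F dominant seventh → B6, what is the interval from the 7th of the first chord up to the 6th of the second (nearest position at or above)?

augmented third

The 7th of F dominant seventh is Eb; the 6th of B6 is G#.
3 letter names make it a third; at 5 semitones (a half step wider than major) the quality is augmented.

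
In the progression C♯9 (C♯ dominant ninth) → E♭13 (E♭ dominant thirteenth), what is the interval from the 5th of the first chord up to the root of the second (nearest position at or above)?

C♯9 (C♯ dominant ninth) has G♯ as its 5th, and E♭13 (E♭ dominant thirteenth) has E♭ as its root.
G♯ up to E♭ is 7 semitones, a whole step narrower than a major sixth, so the interval is diminished.

diminished sixth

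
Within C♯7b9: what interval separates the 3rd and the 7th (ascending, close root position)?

d5

Spelling the chord: C♯-E♯-G♯-B-D.
3rd = E♯; 7th = B.
5 letter names make it a fifth; at 6 semitones (a half step narrower than perfect) the quality is diminished.
This 3–7 tritone is the characteristic tension at the heart of the dominant sound.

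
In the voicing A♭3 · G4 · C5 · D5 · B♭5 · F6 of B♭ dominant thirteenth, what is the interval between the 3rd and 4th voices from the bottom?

major second

Those voices are C5 and D5.
C up to D spans 2 letter names and 2 semitones — a major second.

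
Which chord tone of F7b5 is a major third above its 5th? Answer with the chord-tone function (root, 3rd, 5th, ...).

The chord tones of F7b5 are F–A–Cb–Eb.
The 5th is Cb. A major third above Cb is Eb.
Eb is the chord's 7th.

7th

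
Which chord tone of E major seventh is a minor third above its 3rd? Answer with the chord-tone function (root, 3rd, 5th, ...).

Emaj7 (E major seventh) is spelled E G# B D#.
The 3rd is G#. A minor third above G# is B.
B is the chord's 5th.

5th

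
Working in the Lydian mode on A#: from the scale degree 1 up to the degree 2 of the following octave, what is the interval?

major 9th

Spelling the Lydian mode on A#: A# B# C## D## E# F## G##.
So we need the interval from A# up to B#.
Counting 9 letters and 14 half steps from A# gives a major ninth.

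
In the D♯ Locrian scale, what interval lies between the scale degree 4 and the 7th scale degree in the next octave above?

Spelling the D♯ Locrian scale: D♯ E F♯ G♯ A B C♯.
That puts G♯ below C♯.
G♯ up to C♯ spans 11 letter names and 17 semitones — a perfect eleventh.

perfect eleventh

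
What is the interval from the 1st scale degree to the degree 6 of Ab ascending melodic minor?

major sixth

Spelling Ab ascending melodic minor: Ab Bb Cb Db Eb F G.
That puts Ab below F.
Counting 6 letters and 9 half steps from Ab gives a major sixth.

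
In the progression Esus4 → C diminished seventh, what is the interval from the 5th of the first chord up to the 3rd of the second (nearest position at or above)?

Esus4 has B as its 5th, and C diminished seventh has E♭ as its 3rd.
From B to E♭: 4 semitones over a fourth = diminished.

d4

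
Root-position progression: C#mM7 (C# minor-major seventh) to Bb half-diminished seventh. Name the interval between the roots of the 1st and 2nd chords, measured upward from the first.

The roots are C# and Bb.
From C# to Bb: 9 semitones over a seventh = diminished.

d7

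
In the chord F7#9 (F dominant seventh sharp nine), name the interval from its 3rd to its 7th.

diminished fifth

F7#9 (F dominant seventh sharp nine) is spelled F A C Eb G#.
3rd = A; 7th = Eb.
From A to Eb: 6 semitones over a fifth = diminished.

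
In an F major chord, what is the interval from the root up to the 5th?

P5

F major: F, A, C.
The root is F and the 5th is C.
Counting 5 letters and 7 half steps from F gives a perfect fifth.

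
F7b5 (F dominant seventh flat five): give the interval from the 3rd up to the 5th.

The chord tones of F7b5 (F dominant seventh flat five) are F, A, Cb, Eb.
So we need the interval from A up to Cb.
From A to Cb: 2 semitones over a third = diminished.

diminished third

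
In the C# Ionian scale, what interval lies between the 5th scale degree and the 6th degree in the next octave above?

The scale runs C# D# E# F# G# A# B#.
5th scale degree = G#; degree 6 (up an octave) = A#.
Counting 9 letters and 14 half steps from G# gives a major ninth.

major 9th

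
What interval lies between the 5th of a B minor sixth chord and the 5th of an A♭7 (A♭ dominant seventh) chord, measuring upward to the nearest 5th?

The 5th of B minor sixth is F♯; the 5th of A♭7 (A♭ dominant seventh) is E♭.
From F♯ to E♭: 9 semitones over a seventh = diminished.

d7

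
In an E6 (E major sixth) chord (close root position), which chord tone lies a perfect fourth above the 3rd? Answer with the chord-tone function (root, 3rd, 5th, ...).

6th

The chord tones of E6 (E major sixth) are E-G♯-B-C♯.
The 3rd is G♯. A perfect fourth above G♯ is C♯.
C♯ is the chord's 6th.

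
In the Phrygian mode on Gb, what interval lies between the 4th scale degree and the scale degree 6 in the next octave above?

The scale runs Gb Abb Bbb Cb Db Ebb Fb.
4th scale degree = Cb; degree 6 (up an octave) = Ebb.
From Cb to Ebb: 15 semitones over a tenth = minor.

minor tenth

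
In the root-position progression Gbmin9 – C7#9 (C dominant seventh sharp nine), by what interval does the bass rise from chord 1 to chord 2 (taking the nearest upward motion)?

The roots are Gb and C.
From Gb to C: 6 semitones over a fourth = augmented.

A4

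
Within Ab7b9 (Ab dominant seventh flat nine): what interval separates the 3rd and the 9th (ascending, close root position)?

The chord tones of Ab7b9 (Ab dominant seventh flat nine) are Ab C Eb Gb Bbb.
That puts C below Bbb.
From C to Bbb: 9 semitones over a seventh = diminished.

diminished seventh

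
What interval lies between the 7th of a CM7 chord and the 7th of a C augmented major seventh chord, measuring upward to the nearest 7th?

perfect unison

CM7 has B as its 7th, and C augmented major seventh has B as its 7th.
From B to B is 0 semitones, exactly the perfect unison.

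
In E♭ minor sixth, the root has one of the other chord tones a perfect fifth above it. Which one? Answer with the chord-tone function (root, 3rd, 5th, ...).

Spelling the chord: E♭ G♭ B♭ C.
The root is E♭. A perfect fifth above E♭ is B♭.
B♭ is the chord's 5th.

5th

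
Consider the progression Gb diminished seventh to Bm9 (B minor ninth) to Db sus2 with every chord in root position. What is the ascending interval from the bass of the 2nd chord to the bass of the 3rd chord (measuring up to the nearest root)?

diminished 3rd

The roots are B and Db.
B up to Db is 2 semitones, a whole step narrower than a major third, so the interval is diminished.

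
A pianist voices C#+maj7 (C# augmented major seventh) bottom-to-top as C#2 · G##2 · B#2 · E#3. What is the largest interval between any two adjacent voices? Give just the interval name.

Adjacent intervals: C#2→G##2 = augmented fifth; G##2→B#2 = minor third; B#2→E#3 = perfect fourth.
The largest is C#2 to G##2, an augmented fifth (8 semitones).

augmented 5th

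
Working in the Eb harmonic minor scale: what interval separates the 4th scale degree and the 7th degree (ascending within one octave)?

The scale runs Eb F Gb Ab Bb Cb D.
That puts Ab below D.
4 letter names make it a fourth; at 6 semitones (a half step wider than perfect) the quality is augmented.

augmented fourth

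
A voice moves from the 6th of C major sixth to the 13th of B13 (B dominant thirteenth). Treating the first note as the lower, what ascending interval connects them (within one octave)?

major seventh

The 6th of C major sixth is A; the 13th of B13 (B dominant thirteenth) is G#.
A up to G# spans 7 letter names and 11 semitones — a major seventh.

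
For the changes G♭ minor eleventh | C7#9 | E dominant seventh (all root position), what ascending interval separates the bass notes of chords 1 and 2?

A4

The roots are G♭ and C.
From G♭ to C: 6 semitones over a fourth = augmented.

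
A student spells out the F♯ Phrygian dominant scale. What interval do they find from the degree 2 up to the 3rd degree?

Spelling the F♯ Phrygian dominant scale: F♯ G A♯ B C♯ D E.
The degree 2 is G and the 3rd degree is A♯.
2 letter names make it a second; at 3 semitones (a half step wider than major) the quality is augmented.

A2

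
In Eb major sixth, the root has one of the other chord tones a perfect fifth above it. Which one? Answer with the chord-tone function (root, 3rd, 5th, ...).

5th

Eb6 is spelled Eb-G-Bb-C.
The root is Eb. A perfect fifth above Eb is Bb.
Bb is the chord's 5th.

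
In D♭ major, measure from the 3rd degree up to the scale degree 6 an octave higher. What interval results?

perfect eleventh

D♭ major: D♭ E♭ F G♭ A♭ B♭ C.
The 3rd degree is F and the degree 6 (up an octave) is B♭.
From F to B♭ is 17 semitones, exactly the perfect eleventh.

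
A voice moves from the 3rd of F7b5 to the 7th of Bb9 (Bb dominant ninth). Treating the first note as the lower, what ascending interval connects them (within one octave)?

diminished 8th

F7b5 has A as its 3rd, and Bb9 (Bb dominant ninth) has Ab as its 7th.
From A to Ab: 11 semitones over an octave = diminished.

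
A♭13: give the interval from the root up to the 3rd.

Spelling the chord: A♭, C, E♭, G♭, B♭, F.
So we need the interval from A♭ up to C.
Counting 3 letters and 4 half steps from A♭ gives a major third.

major third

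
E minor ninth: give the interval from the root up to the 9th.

E minor ninth: E–G–B–D–F#.
That puts E below F#.
Counting 9 letters and 14 half steps from E gives a major ninth.

major ninth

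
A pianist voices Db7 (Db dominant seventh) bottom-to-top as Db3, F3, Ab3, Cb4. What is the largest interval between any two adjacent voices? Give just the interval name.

Adjacent intervals: Db3→F3 = major third; F3→Ab3 = minor third; Ab3→Cb4 = minor third.
The largest is Db3 to F3, a major third (4 semitones).

major third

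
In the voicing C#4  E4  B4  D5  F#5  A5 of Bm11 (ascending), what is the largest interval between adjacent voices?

perfect 5th

Adjacent intervals: C#4→E4 = minor third; E4→B4 = perfect fifth; B4→D5 = minor third; D5→F#5 = major third; F#5→A5 = minor third.
The largest is E4 to B4, a perfect fifth (7 semitones).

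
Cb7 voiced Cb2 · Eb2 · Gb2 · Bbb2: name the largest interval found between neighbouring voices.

major third

Adjacent intervals: Cb2→Eb2 = major third; Eb2→Gb2 = minor third; Gb2→Bbb2 = minor third.
The largest is Cb2 to Eb2, a major third (4 semitones).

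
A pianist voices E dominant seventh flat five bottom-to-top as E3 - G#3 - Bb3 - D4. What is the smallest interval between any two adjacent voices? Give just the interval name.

diminished 3rd

Adjacent intervals: E3→G#3 = major third; G#3→Bb3 = diminished third; Bb3→D4 = major third.
The smallest is G#3 to Bb3, a diminished third (2 semitones).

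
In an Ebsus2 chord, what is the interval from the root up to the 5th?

Ebsus2: Eb, F, Bb.
So we need the interval from Eb up to Bb.
Eb up to Bb spans 5 letter names and 7 semitones — a perfect fifth.

perfect 5th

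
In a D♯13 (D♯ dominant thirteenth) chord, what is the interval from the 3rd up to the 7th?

diminished fifth

Spelling the chord: D♯-F𝄪-A♯-C♯-E♯-B♯.
3rd = F𝄪; 7th = C♯.
F𝄪 up to C♯ is 6 semitones, a half step narrower than a perfect fifth, so the interval is diminished.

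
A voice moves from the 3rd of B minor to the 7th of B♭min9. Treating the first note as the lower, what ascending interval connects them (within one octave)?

diminished fifth

The 3rd of B minor is D; the 7th of B♭min9 is A♭.
5 letter names make it a fifth; at 6 semitones (a half step narrower than perfect) the quality is diminished.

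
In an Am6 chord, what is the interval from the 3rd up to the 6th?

A minor sixth is spelled A, C, E, F#.
3rd = C; 6th = F#.
From C to F#: 6 semitones over a fourth = augmented.

augmented fourth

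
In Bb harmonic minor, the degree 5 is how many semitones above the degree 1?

7

The scale is Bb C Db Eb F Gb A.
Bb up to F is a perfect fifth — 7 semitones.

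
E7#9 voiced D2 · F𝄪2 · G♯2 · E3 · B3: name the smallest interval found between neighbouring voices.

minor second

Adjacent intervals: D2→F𝄪2 = augmented third; F𝄪2→G♯2 = minor second; G♯2→E3 = minor sixth; E3→B3 = perfect fifth.
The smallest is F𝄪2 to G♯2, a minor second (1 semitone).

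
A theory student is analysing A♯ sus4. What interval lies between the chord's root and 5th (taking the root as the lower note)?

perfect fifth

A♯sus4 (A♯ sus4) is spelled A♯-D♯-E♯.
The root is A♯ and the 5th is E♯.
From A♯ to E♯ is 7 semitones, exactly the perfect fifth.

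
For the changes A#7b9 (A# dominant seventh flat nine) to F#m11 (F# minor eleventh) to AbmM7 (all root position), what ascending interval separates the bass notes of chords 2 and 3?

The roots are F# and Ab.
From F# to Ab: 2 semitones over a third = diminished.

diminished 3rd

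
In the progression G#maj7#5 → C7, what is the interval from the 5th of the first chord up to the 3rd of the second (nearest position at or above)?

diminished second

G#maj7#5 has D## as its 5th, and C7 has E as its 3rd.
2 letter names make it a second; at 0 semitones (a whole step narrower than major) the quality is diminished.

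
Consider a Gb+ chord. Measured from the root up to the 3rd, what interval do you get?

major third

The chord tones of Gbaug are Gb Bb D.
Root = Gb; 3rd = Bb.
Gb up to Bb spans 3 letter names and 4 semitones — a major third.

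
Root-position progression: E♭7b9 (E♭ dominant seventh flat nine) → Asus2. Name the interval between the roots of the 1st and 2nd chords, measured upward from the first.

The roots are E♭ and A.
4 letter names make it a fourth; at 6 semitones (a half step wider than perfect) the quality is augmented.

augmented 4th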